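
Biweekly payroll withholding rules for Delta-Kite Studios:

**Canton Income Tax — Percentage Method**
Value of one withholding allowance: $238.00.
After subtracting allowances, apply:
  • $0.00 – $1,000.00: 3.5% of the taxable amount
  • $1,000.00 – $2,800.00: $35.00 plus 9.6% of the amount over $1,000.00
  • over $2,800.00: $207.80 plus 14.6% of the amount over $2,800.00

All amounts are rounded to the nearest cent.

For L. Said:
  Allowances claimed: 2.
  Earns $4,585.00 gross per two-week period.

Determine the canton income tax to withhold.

$398.91

Canton Income Tax: taxable = $4,585.00 − 2×$238.00 = $4,109.00
  $207.80 + 14.6% × ($4,109.00 − $2,800.00) = $207.80 + 14.6% × $1,309.00 = $398.91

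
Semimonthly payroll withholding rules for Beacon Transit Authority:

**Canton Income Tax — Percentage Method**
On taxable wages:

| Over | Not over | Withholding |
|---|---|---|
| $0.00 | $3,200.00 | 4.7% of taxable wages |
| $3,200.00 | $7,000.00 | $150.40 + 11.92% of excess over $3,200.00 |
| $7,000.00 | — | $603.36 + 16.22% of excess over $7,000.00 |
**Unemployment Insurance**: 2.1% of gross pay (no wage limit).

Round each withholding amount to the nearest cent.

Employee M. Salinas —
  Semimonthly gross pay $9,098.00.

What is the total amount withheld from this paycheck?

$1,134.72

Canton Income Tax: taxable = $9,098.00
  $603.36 + 16.22% × ($9,098.00 − $7,000.00) = $603.36 + 16.22% × $2,098.00 = $943.66
Unemployment Insurance: 2.1% × $9,098.00 = $191.06
Total: $943.66 + $191.06 = $1,134.72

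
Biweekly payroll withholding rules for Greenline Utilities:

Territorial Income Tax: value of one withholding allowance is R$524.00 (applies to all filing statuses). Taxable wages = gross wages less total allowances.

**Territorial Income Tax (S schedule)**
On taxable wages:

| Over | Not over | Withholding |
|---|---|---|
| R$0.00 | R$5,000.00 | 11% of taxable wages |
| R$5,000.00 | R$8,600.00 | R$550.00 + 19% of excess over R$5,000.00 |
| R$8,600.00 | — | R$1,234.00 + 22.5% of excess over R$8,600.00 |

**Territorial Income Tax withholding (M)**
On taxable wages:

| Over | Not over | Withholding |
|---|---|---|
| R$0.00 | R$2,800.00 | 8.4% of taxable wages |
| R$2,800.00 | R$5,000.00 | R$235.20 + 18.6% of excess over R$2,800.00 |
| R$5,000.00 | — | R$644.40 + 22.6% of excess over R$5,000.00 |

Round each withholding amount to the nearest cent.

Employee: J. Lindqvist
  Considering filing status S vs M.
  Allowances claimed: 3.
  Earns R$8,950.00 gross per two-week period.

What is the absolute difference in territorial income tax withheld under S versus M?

Territorial Income Tax (S): taxable = R$8,950.00 − 3×R$524.00 = R$7,378.00
  R$550.00 + 19% × (R$7,378.00 − R$5,000.00) = R$550.00 + 19% × R$2,378.00 = R$1,001.82
Territorial Income Tax (M): taxable = R$8,950.00 − 3×R$524.00 = R$7,378.00
  R$644.40 + 22.6% × (R$7,378.00 − R$5,000.00) = R$644.40 + 22.6% × R$2,378.00 = R$1,181.83
Difference: |R$1,001.82 − R$1,181.83| = R$180.01 (higher under M)

R$180.01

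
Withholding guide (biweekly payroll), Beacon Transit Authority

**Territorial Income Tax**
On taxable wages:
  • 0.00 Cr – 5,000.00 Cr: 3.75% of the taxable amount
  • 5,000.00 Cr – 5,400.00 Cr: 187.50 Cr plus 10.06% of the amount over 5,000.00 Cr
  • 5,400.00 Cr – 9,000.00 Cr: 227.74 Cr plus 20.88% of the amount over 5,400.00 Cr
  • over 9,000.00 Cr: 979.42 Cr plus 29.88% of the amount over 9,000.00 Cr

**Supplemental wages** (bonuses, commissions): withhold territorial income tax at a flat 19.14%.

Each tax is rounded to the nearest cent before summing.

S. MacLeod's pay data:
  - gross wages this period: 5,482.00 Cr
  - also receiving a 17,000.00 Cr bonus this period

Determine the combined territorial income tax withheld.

Territorial Income Tax: taxable = 5,482.00 Cr
  227.74 Cr + 20.88% × (5,482.00 Cr − 5,400.00 Cr) = 227.74 Cr + 20.88% × 82.00 Cr = 244.86 Cr
Supplemental (19.14% flat on bonus): 19.14% × 17,000.00 Cr = 3,253.80 Cr
Total territorial income tax: 244.86 Cr + 3,253.80 Cr = 3,498.66 Cr

3,498.66 Cr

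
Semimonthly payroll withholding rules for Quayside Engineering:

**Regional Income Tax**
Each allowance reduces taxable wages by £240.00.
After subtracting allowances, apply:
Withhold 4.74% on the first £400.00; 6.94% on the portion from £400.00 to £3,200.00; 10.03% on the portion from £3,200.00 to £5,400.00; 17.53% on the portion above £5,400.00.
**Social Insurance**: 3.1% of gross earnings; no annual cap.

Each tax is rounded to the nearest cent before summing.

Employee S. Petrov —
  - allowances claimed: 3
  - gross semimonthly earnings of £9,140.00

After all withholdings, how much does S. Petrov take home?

£7,893.31

Regional Income Tax: taxable = £9,140.00 − 3×£240.00 = £8,420.00
  £433.94 + 17.53% × (£8,420.00 − £5,400.00) = £433.94 + 17.53% × £3,020.00 = £963.35
Social Insurance: 3.1% × £9,140.00 = £283.34
Total withheld: £963.35 + £283.34 = £1,246.69
Net pay: £9,140.00 − £1,246.69 = £7,893.31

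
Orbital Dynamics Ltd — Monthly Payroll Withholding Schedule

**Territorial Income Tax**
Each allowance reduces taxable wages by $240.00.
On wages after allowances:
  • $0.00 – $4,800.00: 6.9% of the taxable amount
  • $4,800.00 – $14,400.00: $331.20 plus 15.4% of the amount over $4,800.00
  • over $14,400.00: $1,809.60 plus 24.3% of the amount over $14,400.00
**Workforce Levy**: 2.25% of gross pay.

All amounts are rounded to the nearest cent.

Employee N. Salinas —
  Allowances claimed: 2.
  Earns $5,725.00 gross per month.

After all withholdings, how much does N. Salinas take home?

Territorial Income Tax: taxable = $5,725.00 − 2×$240.00 = $5,245.00
  $331.20 + 15.4% × ($5,245.00 − $4,800.00) = $331.20 + 15.4% × $445.00 = $399.73
Workforce Levy: 2.25% × $5,725.00 = $128.81
Total withheld: $399.73 + $128.81 = $528.54
Net pay: $5,725.00 − $528.54 = $5,196.46

$5,196.46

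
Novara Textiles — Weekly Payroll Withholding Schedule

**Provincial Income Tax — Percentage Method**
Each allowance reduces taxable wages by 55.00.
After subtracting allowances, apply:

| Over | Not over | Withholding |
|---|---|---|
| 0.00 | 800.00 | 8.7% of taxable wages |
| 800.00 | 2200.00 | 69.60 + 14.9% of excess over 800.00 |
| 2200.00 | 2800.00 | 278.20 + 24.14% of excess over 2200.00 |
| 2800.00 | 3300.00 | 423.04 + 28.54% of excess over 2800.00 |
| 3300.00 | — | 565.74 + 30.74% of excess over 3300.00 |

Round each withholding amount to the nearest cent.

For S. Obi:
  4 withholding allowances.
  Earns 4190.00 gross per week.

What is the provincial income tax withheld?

Provincial Income Tax: taxable = 4190.00 − 4×55.00 = 3970.00
  565.74 + 30.74% × (3970.00 − 3300.00) = 565.74 + 30.74% × 670.00 = 771.70

771.70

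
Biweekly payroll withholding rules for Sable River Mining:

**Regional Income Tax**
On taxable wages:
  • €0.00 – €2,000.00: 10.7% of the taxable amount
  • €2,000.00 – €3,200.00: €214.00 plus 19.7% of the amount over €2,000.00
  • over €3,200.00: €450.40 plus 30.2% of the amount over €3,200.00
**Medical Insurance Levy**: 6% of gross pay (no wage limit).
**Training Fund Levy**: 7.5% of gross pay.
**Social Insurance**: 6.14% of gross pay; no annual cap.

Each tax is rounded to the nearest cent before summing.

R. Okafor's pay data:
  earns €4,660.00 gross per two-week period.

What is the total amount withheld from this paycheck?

Regional Income Tax: taxable = €4,660.00
  €450.40 + 30.2% × (€4,660.00 − €3,200.00) = €450.40 + 30.2% × €1,460.00 = €891.32
Medical Insurance Levy: 6% × €4,660.00 = €279.60
Training Fund Levy: 7.5% × €4,660.00 = €349.50
Social Insurance: 6.14% × €4,660.00 = €286.12
Total: €891.32 + €279.60 + €349.50 + €286.12 = €1,806.54

€1,806.54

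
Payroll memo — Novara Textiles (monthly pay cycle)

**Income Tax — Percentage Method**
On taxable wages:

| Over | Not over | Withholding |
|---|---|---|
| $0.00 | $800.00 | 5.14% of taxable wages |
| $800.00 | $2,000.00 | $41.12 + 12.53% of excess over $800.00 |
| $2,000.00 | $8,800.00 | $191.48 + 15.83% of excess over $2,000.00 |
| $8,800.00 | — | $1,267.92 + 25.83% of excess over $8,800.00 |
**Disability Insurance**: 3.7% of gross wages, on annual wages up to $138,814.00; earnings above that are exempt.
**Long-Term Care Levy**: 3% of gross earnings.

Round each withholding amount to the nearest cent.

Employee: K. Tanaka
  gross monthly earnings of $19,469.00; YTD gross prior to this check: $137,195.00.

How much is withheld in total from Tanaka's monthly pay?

$4,667.69

Income Tax: taxable = $19,469.00
  $1,267.92 + 25.83% × ($19,469.00 − $8,800.00) = $1,267.92 + 25.83% × $10,669.00 = $4,023.72
Disability Insurance: cap $138,814.00 − YTD $137,195.00 = $1,619.00 subject; 3.7% × $1,619.00 = $59.90
Long-Term Care Levy: 3% × $19,469.00 = $584.07
Total: $4,023.72 + $59.90 + $584.07 = $4,667.69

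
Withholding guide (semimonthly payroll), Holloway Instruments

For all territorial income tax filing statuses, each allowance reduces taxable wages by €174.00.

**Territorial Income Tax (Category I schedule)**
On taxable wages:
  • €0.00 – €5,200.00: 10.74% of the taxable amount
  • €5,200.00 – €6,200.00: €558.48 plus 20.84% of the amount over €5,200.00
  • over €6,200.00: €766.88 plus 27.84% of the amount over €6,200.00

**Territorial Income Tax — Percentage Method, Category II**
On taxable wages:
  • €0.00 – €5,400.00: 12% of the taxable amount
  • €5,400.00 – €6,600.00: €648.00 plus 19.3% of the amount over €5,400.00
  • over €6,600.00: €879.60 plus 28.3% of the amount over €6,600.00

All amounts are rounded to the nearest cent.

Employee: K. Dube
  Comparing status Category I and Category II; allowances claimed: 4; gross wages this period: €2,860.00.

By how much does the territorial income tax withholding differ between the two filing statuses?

Territorial Income Tax (Category I): taxable = €2,860.00 − 4×€174.00 = €2,164.00
  10.74% × €2,164.00 = €232.41
Territorial Income Tax (Category II): taxable = €2,860.00 − 4×€174.00 = €2,164.00
  12% × €2,164.00 = €259.68
Difference: |€232.41 − €259.68| = €27.27 (higher under Category II)

€27.27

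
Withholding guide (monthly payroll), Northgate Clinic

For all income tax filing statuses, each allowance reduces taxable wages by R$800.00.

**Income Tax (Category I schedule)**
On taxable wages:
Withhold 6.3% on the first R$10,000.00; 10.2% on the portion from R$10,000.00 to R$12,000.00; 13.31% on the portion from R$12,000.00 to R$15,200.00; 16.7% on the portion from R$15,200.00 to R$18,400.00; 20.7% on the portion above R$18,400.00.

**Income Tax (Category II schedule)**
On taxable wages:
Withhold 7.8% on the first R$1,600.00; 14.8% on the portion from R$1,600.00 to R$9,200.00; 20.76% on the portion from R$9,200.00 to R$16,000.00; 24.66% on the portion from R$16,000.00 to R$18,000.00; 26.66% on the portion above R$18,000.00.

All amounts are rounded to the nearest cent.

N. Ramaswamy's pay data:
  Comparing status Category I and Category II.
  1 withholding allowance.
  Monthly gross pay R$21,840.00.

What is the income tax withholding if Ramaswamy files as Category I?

Income Tax (Category I): taxable = R$21,840.00 − 1×R$800.00 = R$21,040.00
  R$1,794.32 + 20.7% × (R$21,040.00 − R$18,400.00) = R$1,794.32 + 20.7% × R$2,640.00 = R$2,340.80

R$2,340.80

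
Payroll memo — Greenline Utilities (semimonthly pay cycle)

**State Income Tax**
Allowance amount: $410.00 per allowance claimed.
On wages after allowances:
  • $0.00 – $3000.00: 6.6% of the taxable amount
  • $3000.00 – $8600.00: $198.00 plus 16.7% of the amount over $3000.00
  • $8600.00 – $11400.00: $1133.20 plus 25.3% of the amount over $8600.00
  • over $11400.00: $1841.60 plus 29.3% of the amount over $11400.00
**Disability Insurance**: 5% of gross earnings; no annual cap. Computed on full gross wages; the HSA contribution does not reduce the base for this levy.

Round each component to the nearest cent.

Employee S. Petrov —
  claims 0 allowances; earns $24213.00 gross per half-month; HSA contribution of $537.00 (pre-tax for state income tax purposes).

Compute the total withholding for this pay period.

$6649.12

State Income Tax: taxable = $24213.00 − $537.00 = $23676.00
  $1841.60 + 29.3% × ($23676.00 − $11400.00) = $1841.60 + 29.3% × $12276.00 = $5438.47
Disability Insurance: 5% × $24213.00 = $1210.65
Total: $5438.47 + $1210.65 = $6649.12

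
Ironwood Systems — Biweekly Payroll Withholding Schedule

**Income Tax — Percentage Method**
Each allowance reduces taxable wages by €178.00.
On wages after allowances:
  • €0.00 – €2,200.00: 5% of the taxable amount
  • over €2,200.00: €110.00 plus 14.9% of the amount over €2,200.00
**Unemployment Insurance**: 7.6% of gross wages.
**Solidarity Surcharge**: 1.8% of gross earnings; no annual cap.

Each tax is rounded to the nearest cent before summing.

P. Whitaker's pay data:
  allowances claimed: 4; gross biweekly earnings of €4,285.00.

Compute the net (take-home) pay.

€3,567.63

Income Tax: taxable = €4,285.00 − 4×€178.00 = €3,573.00
  €110.00 + 14.9% × (€3,573.00 − €2,200.00) = €110.00 + 14.9% × €1,373.00 = €314.58
Unemployment Insurance: 7.6% × €4,285.00 = €325.66
Solidarity Surcharge: 1.8% × €4,285.00 = €77.13
Total withheld: €314.58 + €325.66 + €77.13 = €717.37
Net pay: €4,285.00 − €717.37 = €3,567.63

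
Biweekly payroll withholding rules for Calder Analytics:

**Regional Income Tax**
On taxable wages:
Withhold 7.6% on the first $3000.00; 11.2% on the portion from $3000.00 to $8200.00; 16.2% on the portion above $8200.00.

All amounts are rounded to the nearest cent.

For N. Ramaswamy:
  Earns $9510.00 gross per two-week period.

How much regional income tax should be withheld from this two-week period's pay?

$1022.62

Regional Income Tax: taxable = $9510.00
  $810.40 + 16.2% × ($9510.00 − $8200.00) = $810.40 + 16.2% × $1310.00 = $1022.62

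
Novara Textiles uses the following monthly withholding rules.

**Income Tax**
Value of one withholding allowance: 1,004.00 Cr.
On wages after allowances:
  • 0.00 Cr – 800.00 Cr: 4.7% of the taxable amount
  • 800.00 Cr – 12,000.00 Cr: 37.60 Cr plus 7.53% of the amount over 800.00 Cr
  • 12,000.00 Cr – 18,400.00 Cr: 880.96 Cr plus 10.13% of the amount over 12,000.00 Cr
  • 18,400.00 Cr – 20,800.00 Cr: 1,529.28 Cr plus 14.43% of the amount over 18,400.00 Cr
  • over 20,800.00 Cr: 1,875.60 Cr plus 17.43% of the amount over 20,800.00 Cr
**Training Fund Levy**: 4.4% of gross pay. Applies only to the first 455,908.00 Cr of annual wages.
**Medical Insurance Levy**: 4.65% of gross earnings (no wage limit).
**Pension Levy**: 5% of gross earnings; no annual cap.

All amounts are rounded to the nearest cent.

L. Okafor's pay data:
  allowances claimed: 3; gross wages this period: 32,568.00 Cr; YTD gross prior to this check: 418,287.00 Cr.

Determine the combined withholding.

Income Tax: taxable = 32,568.00 Cr − 3×1,004.00 Cr = 29,556.00 Cr
  1,875.60 Cr + 17.43% × (29,556.00 Cr − 20,800.00 Cr) = 1,875.60 Cr + 17.43% × 8,756.00 Cr = 3,401.77 Cr
Training Fund Levy: 4.4% × 32,568.00 Cr = 1,432.99 Cr
Medical Insurance Levy: 4.65% × 32,568.00 Cr = 1,514.41 Cr
Pension Levy: 5% × 32,568.00 Cr = 1,628.40 Cr
Total: 3,401.77 Cr + 1,432.99 Cr + 1,514.41 Cr + 1,628.40 Cr = 7,977.57 Cr

7,977.57 Cr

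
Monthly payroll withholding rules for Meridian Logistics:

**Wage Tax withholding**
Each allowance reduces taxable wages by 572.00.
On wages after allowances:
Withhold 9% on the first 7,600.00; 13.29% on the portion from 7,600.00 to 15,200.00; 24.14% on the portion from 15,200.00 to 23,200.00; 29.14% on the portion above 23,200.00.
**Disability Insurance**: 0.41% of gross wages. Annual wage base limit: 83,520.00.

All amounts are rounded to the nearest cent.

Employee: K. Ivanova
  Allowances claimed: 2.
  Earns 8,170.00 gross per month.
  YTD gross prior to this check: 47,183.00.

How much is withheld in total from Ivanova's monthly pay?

665.84

Wage Tax: taxable = 8,170.00 − 2×572.00 = 7,026.00
  9% × 7,026.00 = 632.34
Disability Insurance: 0.41% × 8,170.00 = 33.50
Total: 632.34 + 33.50 = 665.84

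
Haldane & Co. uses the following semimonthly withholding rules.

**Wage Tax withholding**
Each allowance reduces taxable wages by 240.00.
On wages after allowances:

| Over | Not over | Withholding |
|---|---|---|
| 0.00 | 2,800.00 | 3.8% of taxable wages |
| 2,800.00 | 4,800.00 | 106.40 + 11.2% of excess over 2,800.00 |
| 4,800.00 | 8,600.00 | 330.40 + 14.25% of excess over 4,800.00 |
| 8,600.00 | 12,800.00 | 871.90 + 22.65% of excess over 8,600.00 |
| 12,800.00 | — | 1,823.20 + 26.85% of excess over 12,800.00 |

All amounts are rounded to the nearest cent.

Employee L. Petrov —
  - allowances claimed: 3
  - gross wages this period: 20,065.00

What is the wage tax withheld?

3,580.53

Wage Tax: taxable = 20,065.00 − 3×240.00 = 19,345.00
  1,823.20 + 26.85% × (19,345.00 − 12,800.00) = 1,823.20 + 26.85% × 6,545.00 = 3,580.53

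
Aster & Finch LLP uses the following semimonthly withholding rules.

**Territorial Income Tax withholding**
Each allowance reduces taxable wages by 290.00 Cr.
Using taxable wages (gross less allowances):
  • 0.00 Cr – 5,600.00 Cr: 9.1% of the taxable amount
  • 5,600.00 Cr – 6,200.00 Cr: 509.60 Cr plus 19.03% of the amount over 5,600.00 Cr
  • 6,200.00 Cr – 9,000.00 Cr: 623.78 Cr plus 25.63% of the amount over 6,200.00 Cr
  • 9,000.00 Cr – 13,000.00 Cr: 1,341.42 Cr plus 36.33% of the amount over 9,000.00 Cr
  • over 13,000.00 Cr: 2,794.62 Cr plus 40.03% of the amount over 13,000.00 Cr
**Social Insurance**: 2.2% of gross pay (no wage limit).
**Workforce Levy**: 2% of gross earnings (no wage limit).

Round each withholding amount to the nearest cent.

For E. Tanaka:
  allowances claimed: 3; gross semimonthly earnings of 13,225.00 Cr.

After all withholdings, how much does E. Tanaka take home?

10,109.26 Cr

Territorial Income Tax: taxable = 13,225.00 Cr − 3×290.00 Cr = 12,355.00 Cr
  1,341.42 Cr + 36.33% × (12,355.00 Cr − 9,000.00 Cr) = 1,341.42 Cr + 36.33% × 3,355.00 Cr = 2,560.29 Cr
Social Insurance: 2.2% × 13,225.00 Cr = 290.95 Cr
Workforce Levy: 2% × 13,225.00 Cr = 264.50 Cr
Total withheld: 2,560.29 Cr + 290.95 Cr + 264.50 Cr = 3,115.74 Cr
Net pay: 13,225.00 Cr − 3,115.74 Cr = 10,109.26 Cr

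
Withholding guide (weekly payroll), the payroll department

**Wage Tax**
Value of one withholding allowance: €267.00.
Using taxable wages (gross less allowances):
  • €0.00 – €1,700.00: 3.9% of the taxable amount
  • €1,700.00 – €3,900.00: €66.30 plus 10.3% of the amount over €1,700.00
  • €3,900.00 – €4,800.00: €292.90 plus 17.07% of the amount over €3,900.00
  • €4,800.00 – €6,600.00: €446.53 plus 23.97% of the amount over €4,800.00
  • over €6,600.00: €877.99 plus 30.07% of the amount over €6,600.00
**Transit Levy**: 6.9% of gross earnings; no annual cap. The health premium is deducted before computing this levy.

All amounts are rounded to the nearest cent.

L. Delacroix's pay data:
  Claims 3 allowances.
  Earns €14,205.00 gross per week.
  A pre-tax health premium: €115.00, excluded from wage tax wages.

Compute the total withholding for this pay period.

Wage Tax: taxable = €14,205.00 − €115.00 − 3×€267.00 = €13,289.00
  €877.99 + 30.07% × (€13,289.00 − €6,600.00) = €877.99 + 30.07% × €6,689.00 = €2,889.37
Transit Levy: 6.9% × €14,090.00 = €972.21
Total: €2,889.37 + €972.21 = €3,861.58

€3,861.58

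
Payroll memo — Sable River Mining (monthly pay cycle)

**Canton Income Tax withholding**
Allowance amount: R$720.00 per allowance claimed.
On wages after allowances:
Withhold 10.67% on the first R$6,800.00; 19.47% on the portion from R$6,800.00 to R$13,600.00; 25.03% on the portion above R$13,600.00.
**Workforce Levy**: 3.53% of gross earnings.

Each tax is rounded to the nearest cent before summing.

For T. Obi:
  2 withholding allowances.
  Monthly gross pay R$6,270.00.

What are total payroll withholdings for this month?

R$736.69

Canton Income Tax: taxable = R$6,270.00 − 2×R$720.00 = R$4,830.00
  10.67% × R$4,830.00 = R$515.36
Workforce Levy: 3.53% × R$6,270.00 = R$221.33
Total: R$515.36 + R$221.33 = R$736.69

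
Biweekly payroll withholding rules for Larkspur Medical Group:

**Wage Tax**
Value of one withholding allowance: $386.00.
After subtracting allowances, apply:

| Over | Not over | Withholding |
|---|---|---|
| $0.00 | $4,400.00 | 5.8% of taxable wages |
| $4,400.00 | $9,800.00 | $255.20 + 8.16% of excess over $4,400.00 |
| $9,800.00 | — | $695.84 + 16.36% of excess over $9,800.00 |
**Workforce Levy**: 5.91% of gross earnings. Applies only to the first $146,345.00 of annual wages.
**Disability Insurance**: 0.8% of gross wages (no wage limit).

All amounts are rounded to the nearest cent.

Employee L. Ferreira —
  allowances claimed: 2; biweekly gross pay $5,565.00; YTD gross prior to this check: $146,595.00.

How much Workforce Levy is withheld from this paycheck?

Workforce Levy: YTD $146,595.00 ≥ cap $146,345.00 → $0.00

$0.00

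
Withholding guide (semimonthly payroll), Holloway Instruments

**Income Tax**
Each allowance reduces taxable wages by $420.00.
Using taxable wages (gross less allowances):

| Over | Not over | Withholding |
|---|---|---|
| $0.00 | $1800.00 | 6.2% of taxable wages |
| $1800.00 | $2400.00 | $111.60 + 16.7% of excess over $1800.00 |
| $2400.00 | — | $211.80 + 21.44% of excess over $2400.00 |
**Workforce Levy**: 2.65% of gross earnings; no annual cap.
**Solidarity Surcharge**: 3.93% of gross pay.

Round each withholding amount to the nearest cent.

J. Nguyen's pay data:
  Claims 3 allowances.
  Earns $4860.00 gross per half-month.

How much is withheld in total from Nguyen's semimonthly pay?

Income Tax: taxable = $4860.00 − 3×$420.00 = $3600.00
  $211.80 + 21.44% × ($3600.00 − $2400.00) = $211.80 + 21.44% × $1200.00 = $469.08
Workforce Levy: 2.65% × $4860.00 = $128.79
Solidarity Surcharge: 3.93% × $4860.00 = $191.00
Total: $469.08 + $128.79 + $191.00 = $788.87

$788.87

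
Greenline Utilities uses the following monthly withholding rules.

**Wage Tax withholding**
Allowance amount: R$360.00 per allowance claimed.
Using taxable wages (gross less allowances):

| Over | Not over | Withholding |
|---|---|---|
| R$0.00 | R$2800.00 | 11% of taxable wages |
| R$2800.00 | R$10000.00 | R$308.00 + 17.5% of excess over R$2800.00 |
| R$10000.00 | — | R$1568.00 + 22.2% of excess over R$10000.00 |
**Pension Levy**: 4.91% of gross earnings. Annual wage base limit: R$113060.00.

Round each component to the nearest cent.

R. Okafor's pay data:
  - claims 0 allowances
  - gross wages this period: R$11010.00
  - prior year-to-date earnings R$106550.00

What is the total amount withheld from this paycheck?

Wage Tax: taxable = R$11010.00
  R$1568.00 + 22.2% × (R$11010.00 − R$10000.00) = R$1568.00 + 22.2% × R$1010.00 = R$1792.22
Pension Levy: cap R$113060.00 − YTD R$106550.00 = R$6510.00 subject; 4.91% × R$6510.00 = R$319.64
Total: R$1792.22 + R$319.64 = R$2111.86

R$2111.86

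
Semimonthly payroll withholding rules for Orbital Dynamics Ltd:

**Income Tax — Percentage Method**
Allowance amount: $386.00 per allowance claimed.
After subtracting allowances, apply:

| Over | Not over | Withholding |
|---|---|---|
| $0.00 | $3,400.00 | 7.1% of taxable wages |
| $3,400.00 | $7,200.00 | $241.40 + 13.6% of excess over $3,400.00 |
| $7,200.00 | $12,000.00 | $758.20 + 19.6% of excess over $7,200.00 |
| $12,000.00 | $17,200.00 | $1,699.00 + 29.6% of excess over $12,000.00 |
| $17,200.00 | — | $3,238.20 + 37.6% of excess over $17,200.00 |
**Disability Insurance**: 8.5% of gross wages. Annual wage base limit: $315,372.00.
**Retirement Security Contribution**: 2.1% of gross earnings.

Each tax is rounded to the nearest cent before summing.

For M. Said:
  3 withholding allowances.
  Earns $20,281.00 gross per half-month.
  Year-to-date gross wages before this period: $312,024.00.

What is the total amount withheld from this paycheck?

$4,671.73

Income Tax: taxable = $20,281.00 − 3×$386.00 = $19,123.00
  $3,238.20 + 37.6% × ($19,123.00 − $17,200.00) = $3,238.20 + 37.6% × $1,923.00 = $3,961.25
Disability Insurance: cap $315,372.00 − YTD $312,024.00 = $3,348.00 subject; 8.5% × $3,348.00 = $284.58
Retirement Security Contribution: 2.1% × $20,281.00 = $425.90
Total: $3,961.25 + $284.58 + $425.90 = $4,671.73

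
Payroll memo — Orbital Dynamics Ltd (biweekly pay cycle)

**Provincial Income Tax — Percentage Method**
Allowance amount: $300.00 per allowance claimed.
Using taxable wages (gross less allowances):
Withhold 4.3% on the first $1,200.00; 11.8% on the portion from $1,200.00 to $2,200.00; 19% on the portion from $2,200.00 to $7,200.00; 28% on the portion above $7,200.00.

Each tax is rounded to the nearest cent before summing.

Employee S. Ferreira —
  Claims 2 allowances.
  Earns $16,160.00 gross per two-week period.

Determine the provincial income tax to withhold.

Provincial Income Tax: taxable = $16,160.00 − 2×$300.00 = $15,560.00
  $1,119.60 + 28% × ($15,560.00 − $7,200.00) = $1,119.60 + 28% × $8,360.00 = $3,460.40

$3,460.40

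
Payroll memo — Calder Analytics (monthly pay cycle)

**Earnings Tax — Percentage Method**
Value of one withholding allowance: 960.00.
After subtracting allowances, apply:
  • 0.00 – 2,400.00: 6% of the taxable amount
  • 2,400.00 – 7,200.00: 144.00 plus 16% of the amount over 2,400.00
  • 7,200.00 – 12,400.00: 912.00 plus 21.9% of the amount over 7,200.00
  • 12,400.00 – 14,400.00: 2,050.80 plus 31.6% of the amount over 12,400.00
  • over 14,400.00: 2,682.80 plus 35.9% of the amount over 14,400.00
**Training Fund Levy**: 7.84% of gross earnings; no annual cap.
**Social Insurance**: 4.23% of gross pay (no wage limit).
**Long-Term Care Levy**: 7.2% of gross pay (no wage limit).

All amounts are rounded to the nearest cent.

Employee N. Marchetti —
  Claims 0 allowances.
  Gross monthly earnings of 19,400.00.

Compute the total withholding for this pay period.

Earnings Tax: taxable = 19,400.00
  2,682.80 + 35.9% × (19,400.00 − 14,400.00) = 2,682.80 + 35.9% × 5,000.00 = 4,477.80
Training Fund Levy: 7.84% × 19,400.00 = 1,520.96
Social Insurance: 4.23% × 19,400.00 = 820.62
Long-Term Care Levy: 7.2% × 19,400.00 = 1,396.80
Total: 4,477.80 + 1,520.96 + 820.62 + 1,396.80 = 8,216.18

8,216.18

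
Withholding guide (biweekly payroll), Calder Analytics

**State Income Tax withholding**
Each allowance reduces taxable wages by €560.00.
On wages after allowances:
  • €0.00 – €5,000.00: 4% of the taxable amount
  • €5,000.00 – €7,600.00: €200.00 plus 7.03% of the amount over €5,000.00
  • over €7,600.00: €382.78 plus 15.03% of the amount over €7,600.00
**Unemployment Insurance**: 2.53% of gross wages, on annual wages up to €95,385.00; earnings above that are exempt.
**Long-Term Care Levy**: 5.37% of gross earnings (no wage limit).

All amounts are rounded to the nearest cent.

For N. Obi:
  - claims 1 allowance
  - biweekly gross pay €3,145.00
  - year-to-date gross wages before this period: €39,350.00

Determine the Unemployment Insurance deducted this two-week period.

Unemployment Insurance: 2.53% × €3,145.00 = €79.57

€79.57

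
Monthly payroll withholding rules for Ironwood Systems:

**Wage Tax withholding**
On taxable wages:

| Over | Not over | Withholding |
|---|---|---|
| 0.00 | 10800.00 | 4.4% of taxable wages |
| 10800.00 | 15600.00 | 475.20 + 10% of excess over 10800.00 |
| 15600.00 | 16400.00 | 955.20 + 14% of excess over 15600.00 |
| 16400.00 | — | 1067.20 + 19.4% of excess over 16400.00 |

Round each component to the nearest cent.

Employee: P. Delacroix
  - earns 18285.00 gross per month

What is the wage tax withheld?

Wage Tax: taxable = 18285.00
  1067.20 + 19.4% × (18285.00 − 16400.00) = 1067.20 + 19.4% × 1885.00 = 1432.89

1432.89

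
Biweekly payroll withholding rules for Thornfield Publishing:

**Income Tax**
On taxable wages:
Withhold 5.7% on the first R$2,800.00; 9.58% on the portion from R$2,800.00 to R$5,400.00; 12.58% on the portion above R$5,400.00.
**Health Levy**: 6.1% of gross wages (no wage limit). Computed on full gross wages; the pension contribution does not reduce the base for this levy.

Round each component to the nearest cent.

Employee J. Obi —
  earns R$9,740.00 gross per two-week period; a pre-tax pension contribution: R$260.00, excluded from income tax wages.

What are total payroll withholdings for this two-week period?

Income Tax: taxable = R$9,740.00 − R$260.00 = R$9,480.00
  R$408.68 + 12.58% × (R$9,480.00 − R$5,400.00) = R$408.68 + 12.58% × R$4,080.00 = R$921.94
Health Levy: 6.1% × R$9,740.00 = R$594.14
Total: R$921.94 + R$594.14 = R$1,516.08

R$1,516.08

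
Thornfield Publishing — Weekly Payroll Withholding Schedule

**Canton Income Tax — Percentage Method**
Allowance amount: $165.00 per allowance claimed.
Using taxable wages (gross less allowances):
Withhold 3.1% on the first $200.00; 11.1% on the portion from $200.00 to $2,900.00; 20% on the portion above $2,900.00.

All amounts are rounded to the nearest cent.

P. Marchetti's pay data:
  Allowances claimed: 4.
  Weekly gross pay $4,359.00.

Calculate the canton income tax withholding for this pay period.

Canton Income Tax: taxable = $4,359.00 − 4×$165.00 = $3,699.00
  $305.90 + 20% × ($3,699.00 − $2,900.00) = $305.90 + 20% × $799.00 = $465.70

$465.70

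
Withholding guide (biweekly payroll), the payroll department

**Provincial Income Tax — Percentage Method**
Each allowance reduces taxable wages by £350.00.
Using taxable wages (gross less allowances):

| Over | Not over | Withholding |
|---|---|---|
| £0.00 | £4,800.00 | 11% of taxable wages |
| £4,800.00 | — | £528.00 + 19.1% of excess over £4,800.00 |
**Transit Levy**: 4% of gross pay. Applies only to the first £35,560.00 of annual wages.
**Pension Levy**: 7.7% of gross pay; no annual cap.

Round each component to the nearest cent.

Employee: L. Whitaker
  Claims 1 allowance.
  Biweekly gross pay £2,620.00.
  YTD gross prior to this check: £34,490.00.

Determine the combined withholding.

£494.24

Provincial Income Tax: taxable = £2,620.00 − 1×£350.00 = £2,270.00
  11% × £2,270.00 = £249.70
Transit Levy: cap £35,560.00 − YTD £34,490.00 = £1,070.00 subject; 4% × £1,070.00 = £42.80
Pension Levy: 7.7% × £2,620.00 = £201.74
Total: £249.70 + £42.80 + £201.74 = £494.24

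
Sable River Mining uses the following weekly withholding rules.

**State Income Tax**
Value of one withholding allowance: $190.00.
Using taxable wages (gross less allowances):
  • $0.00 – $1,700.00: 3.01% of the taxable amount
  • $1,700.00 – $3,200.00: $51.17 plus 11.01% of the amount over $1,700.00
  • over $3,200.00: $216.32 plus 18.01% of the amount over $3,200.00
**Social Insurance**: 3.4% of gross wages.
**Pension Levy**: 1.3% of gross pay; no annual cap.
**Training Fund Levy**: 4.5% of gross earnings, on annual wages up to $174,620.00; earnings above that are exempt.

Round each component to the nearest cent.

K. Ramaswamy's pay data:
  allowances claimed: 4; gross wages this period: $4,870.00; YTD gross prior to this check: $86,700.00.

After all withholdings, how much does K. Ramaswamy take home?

State Income Tax: taxable = $4,870.00 − 4×$190.00 = $4,110.00
  $216.32 + 18.01% × ($4,110.00 − $3,200.00) = $216.32 + 18.01% × $910.00 = $380.21
Social Insurance: 3.4% × $4,870.00 = $165.58
Pension Levy: 1.3% × $4,870.00 = $63.31
Training Fund Levy: 4.5% × $4,870.00 = $219.15
Total withheld: $380.21 + $165.58 + $63.31 + $219.15 = $828.25
Net pay: $4,870.00 − $828.25 = $4,041.75

$4,041.75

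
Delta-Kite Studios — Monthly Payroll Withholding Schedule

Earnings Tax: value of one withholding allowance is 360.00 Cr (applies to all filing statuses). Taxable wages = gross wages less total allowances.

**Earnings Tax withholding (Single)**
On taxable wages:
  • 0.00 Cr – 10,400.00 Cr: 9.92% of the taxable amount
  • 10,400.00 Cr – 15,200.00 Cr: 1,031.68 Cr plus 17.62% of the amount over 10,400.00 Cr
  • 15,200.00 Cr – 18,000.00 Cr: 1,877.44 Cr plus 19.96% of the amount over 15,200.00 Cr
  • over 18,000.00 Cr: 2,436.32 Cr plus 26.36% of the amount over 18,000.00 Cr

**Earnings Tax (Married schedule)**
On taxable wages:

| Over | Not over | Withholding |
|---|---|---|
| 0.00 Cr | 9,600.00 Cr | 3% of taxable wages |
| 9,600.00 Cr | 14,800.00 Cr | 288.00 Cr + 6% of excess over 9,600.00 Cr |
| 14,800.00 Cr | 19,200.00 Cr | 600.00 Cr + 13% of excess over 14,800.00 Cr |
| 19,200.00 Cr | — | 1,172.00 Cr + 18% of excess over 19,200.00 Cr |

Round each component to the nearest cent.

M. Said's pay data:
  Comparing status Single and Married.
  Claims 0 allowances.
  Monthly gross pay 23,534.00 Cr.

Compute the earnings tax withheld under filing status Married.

Earnings Tax (Married): taxable = 23,534.00 Cr
  1,172.00 Cr + 18% × (23,534.00 Cr − 19,200.00 Cr) = 1,172.00 Cr + 18% × 4,334.00 Cr = 1,952.12 Cr

1,952.12 Cr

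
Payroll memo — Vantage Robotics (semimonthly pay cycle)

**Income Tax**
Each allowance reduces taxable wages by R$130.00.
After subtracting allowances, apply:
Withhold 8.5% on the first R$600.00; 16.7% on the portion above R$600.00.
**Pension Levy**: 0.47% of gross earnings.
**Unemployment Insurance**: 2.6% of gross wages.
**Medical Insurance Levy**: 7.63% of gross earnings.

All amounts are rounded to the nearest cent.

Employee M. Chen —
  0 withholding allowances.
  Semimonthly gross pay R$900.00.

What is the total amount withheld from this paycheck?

Income Tax: taxable = R$900.00
  R$51.00 + 16.7% × (R$900.00 − R$600.00) = R$51.00 + 16.7% × R$300.00 = R$101.10
Pension Levy: 0.47% × R$900.00 = R$4.23
Unemployment Insurance: 2.6% × R$900.00 = R$23.40
Medical Insurance Levy: 7.63% × R$900.00 = R$68.67
Total: R$101.10 + R$4.23 + R$23.40 + R$68.67 = R$197.40

R$197.40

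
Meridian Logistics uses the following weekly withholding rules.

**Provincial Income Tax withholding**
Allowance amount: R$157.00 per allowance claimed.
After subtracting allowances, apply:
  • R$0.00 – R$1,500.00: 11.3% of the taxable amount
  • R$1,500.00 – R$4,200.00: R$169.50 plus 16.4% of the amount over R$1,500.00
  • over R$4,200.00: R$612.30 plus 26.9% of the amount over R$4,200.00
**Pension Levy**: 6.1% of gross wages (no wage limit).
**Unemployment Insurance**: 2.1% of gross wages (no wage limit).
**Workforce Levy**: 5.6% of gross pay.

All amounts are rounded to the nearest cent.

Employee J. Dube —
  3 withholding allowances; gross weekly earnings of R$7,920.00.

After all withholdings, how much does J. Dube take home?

R$5,340.76

Provincial Income Tax: taxable = R$7,920.00 − 3×R$157.00 = R$7,449.00
  R$612.30 + 26.9% × (R$7,449.00 − R$4,200.00) = R$612.30 + 26.9% × R$3,249.00 = R$1,486.28
Pension Levy: 6.1% × R$7,920.00 = R$483.12
Unemployment Insurance: 2.1% × R$7,920.00 = R$166.32
Workforce Levy: 5.6% × R$7,920.00 = R$443.52
Total withheld: R$1,486.28 + R$483.12 + R$166.32 + R$443.52 = R$2,579.24
Net pay: R$7,920.00 − R$2,579.24 = R$5,340.76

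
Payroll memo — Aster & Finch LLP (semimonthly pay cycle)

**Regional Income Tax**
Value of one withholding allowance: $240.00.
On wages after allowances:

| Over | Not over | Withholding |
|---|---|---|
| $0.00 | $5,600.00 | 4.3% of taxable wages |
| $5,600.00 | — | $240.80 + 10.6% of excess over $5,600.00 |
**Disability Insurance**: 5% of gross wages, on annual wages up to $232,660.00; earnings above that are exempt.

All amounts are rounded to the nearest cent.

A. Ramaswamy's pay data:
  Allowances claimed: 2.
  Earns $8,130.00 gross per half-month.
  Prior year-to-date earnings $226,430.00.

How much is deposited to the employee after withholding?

Regional Income Tax: taxable = $8,130.00 − 2×$240.00 = $7,650.00
  $240.80 + 10.6% × ($7,650.00 − $5,600.00) = $240.80 + 10.6% × $2,050.00 = $458.10
Disability Insurance: cap $232,660.00 − YTD $226,430.00 = $6,230.00 subject; 5% × $6,230.00 = $311.50
Total withheld: $458.10 + $311.50 = $769.60
Net pay: $8,130.00 − $769.60 = $7,360.40

$7,360.40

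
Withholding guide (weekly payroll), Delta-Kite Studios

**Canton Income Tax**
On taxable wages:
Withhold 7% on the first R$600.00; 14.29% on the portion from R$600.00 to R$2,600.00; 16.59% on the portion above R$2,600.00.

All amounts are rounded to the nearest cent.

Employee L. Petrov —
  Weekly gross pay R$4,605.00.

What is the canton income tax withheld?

Canton Income Tax: taxable = R$4,605.00
  R$327.80 + 16.59% × (R$4,605.00 − R$2,600.00) = R$327.80 + 16.59% × R$2,005.00 = R$660.43

R$660.43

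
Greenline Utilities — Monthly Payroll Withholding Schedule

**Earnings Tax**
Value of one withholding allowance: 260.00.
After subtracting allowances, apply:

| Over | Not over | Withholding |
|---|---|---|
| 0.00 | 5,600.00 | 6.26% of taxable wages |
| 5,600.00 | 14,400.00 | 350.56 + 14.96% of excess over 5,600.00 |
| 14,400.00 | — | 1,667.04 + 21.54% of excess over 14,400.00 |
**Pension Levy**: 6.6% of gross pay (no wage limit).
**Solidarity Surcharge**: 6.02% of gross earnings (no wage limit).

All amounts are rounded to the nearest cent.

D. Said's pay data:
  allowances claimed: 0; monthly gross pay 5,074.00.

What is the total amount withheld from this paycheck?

Earnings Tax: taxable = 5,074.00
  6.26% × 5,074.00 = 317.63
Pension Levy: 6.6% × 5,074.00 = 334.88
Solidarity Surcharge: 6.02% × 5,074.00 = 305.45
Total: 317.63 + 334.88 + 305.45 = 957.96

957.96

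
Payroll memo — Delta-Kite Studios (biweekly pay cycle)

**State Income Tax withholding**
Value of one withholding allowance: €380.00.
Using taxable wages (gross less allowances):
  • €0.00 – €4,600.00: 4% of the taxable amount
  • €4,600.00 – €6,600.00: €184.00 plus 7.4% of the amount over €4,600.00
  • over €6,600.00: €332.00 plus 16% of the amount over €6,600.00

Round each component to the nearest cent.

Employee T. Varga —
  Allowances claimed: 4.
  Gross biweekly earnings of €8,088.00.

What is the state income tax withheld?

State Income Tax: taxable = €8,088.00 − 4×€380.00 = €6,568.00
  €184.00 + 7.4% × (€6,568.00 − €4,600.00) = €184.00 + 7.4% × €1,968.00 = €329.63

€329.63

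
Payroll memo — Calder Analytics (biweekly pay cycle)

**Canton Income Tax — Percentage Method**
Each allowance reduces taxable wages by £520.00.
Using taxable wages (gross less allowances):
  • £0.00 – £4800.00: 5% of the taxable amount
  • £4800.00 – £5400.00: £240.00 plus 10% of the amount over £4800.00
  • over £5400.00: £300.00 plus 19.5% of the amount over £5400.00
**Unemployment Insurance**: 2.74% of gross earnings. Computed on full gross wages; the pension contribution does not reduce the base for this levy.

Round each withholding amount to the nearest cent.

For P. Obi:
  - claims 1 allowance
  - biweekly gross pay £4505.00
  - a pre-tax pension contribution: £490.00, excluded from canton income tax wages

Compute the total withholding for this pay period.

£298.19

Canton Income Tax: taxable = £4505.00 − £490.00 − 1×£520.00 = £3495.00
  5% × £3495.00 = £174.75
Unemployment Insurance: 2.74% × £4505.00 = £123.44
Total: £174.75 + £123.44 = £298.19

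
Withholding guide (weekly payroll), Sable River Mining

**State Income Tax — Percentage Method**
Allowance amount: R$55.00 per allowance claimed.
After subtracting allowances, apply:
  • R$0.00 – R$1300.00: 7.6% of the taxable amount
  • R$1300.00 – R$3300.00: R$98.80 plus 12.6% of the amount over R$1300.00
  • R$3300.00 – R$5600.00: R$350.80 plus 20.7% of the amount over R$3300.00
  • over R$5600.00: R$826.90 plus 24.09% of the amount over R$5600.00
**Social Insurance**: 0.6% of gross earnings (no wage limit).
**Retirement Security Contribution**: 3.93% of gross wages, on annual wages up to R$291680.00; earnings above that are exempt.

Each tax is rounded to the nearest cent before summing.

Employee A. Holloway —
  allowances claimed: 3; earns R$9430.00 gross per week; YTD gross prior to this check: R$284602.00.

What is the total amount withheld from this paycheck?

R$2044.55

State Income Tax: taxable = R$9430.00 − 3×R$55.00 = R$9265.00
  R$826.90 + 24.09% × (R$9265.00 − R$5600.00) = R$826.90 + 24.09% × R$3665.00 = R$1709.80
Social Insurance: 0.6% × R$9430.00 = R$56.58
Retirement Security Contribution: cap R$291680.00 − YTD R$284602.00 = R$7078.00 subject; 3.93% × R$7078.00 = R$278.17
Total: R$1709.80 + R$56.58 + R$278.17 = R$2044.55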